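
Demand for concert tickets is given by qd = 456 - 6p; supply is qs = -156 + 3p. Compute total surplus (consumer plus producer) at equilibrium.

Equilibrium: 456 - 6p = -156 + 3p gives p* = 68, q* = 48.
Demand choke price: p = 76; supply starts at p = 52.
CS = ½(76 − 68)(48) = 192; PS = ½(68 − 52)(48) = 384.

Total surplus = 576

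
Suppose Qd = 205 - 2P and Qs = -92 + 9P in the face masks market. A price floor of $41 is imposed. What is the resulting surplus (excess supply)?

Surplus = 154

Equilibrium price would be P* = 27, so the floor at 41 binds.
At P = 41: Qd = 123, Qs = 277.
Surplus = 277 − 123 = 154.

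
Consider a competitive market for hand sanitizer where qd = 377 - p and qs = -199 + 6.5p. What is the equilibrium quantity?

q* = 300.2

Set qd = qs: 377 - p = -199 + 6.5p.
576 = 7.5p, so p* = 76.8.
q* = 377 − 1(76.8) = 300.2.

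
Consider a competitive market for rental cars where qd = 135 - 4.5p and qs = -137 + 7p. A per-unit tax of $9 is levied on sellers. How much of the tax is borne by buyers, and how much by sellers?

Pre-tax equilibrium: p* = 544/23, q* = 657/23.
Tax on sellers shifts supply to qs = -137 + 7(p − 9) = -200 + 7p.
135 - 4.5p = -200 + 7p gives buyer price pb = 670/23; sellers receive ps = 670/23 − 9 = 463/23.
New quantity: q = 135 − 4.5(670/23) = 90/23.
Buyer burden = 670/23 − 544/23 = 126/23; seller burden = 544/23 − 463/23 = 81/23.

Buyers bear 126/23, sellers bear 81/23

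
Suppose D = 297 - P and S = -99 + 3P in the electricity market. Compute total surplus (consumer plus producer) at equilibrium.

Total surplus = 26136

Equilibrium: 297 - P = -99 + 3P gives P* = 99, Q* = 198.
Demand choke price: P = 297; supply starts at P = 33.
CS = ½(297 − 99)(198) = 19602; PS = ½(99 − 33)(198) = 6534.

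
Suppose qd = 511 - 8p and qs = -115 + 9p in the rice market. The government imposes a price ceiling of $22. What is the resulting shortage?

Shortage = 252

Equilibrium price would be p* = 626/17, so the ceiling at 22 binds.
At p = 22: qd = 511 − 8(22) = 335, qs = -115 + 9(22) = 83.
Shortage = 335 − 83 = 252.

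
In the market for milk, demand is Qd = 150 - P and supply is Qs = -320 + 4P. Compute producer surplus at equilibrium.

Producer surplus = 392

Equilibrium: 150 - P = -320 + 4P gives P* = 94, Q* = 56.
Supply starts at P = 80 (where Qs = 0).
PS = ½(94 − 80)(56) = 392.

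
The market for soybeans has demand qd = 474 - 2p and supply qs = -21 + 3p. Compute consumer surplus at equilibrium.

Consumer surplus = 19044

Equilibrium: 474 - 2p = -21 + 3p gives p* = 99, q* = 276.
Demand choke price (qd = 0): p = 237.
CS = ½(237 − 99)(276) = 19044.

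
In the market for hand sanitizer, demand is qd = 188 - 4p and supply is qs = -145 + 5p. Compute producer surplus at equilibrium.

Producer surplus = 160

Equilibrium: 188 - 4p = -145 + 5p gives p* = 37, q* = 40.
Supply starts at p = 29 (where qs = 0).
PS = ½(37 − 29)(40) = 160.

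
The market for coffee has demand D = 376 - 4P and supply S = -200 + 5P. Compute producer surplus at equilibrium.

Equilibrium: 376 - 4P = -200 + 5P gives P* = 64, Q* = 120.
Supply starts at P = 40 (where S = 0).
PS = ½(64 − 40)(120) = 1440.

Producer surplus = 1440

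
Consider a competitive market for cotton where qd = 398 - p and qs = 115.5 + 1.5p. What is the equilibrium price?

p* = 113

Set qd = qs: 398 - p = 115.5 + 1.5p.
282.5 = 2.5p, so p* = 113.
q* = 398 − 1(113) = 285.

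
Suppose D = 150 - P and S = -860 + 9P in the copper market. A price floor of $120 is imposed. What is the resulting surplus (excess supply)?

Equilibrium price would be P* = 101, so the floor at 120 binds.
At P = 120: D = 30, S = 220.
Surplus = 220 − 30 = 190.

Surplus = 190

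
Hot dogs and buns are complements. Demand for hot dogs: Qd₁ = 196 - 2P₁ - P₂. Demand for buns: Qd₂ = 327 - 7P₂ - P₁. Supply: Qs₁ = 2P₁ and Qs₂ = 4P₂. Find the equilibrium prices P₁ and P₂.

Market 1: 196 - 2P₁ - P₂ = 2P₁ → 4P₁ + P₂ = 196.
Market 2: 11P₂ + P₁ = 327.
Eliminating P₂: 11×(1) − 1×(2) gives 43P₁ = 1829, so P₁ = 1829/43.
Back-substitute into (2): P₂ = (327 − 1×1829/43) / 11 = 1112/43.

P₁ = 1829/43, P₂ = 1112/43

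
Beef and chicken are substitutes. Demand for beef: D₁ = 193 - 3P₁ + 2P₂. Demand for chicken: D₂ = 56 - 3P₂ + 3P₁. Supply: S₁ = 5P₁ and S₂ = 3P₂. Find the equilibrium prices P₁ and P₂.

P₁ = 635/21, P₂ = 1027/42

Market 1: 193 - 3P₁ + 2P₂ = 5P₁ → 8P₁ - 2P₂ = 193.
Market 2: 6P₂ - 3P₁ = 56.
Eliminating P₂: 6×(1) + 2×(2) gives 42P₁ = 1270, so P₁ = 635/21.
Back-substitute into (2): P₂ = (56 + 3×635/21) / 6 = 1027/42.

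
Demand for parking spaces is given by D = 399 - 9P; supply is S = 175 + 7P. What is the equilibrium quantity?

Q* = 273

Set D = S: 399 - 9P = 175 + 7P.
224 = 16P, so P* = 14.
Q* = 399 − 9(14) = 273.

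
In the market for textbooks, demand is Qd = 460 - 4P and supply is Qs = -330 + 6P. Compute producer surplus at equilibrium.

Equilibrium: 460 - 4P = -330 + 6P gives P* = 79, Q* = 144.
Supply starts at P = 55 (where Qs = 0).
PS = ½(79 − 55)(144) = 1728.

Producer surplus = 1728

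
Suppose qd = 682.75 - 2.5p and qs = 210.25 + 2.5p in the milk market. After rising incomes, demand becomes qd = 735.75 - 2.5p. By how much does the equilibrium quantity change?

Δq = 26.5

Original equilibrium: p* = 94.5, q* = 446.5.
New equilibrium: 735.75 - 2.5p = 210.25 + 2.5p, so 525.5 = 5p and p' = 105.1; q' = 735.75 − 2.5(105.1) = 473.
Change in quantity: 473 − 446.5 = 26.5.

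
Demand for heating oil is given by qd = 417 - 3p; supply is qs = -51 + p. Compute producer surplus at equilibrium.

Equilibrium: 417 - 3p = -51 + p gives p* = 117, q* = 66.
Supply starts at p = 51 (where qs = 0).
PS = ½(117 − 51)(66) = 2178.

Producer surplus = 2178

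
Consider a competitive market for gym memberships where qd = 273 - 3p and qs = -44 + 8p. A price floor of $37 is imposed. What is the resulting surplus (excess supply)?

Equilibrium price would be p* = 317/11, so the floor at 37 binds.
At p = 37: qd = 162, qs = 252.
Surplus = 252 − 162 = 90.

Surplus = 90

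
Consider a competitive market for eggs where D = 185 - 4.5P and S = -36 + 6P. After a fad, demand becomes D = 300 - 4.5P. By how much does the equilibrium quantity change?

ΔQ = 460/7

Original equilibrium: P* = 442/21, Q* = 632/7.
New equilibrium: 300 - 4.5P = -36 + 6P, so 336 = 10.5P and P' = 32; Q' = 300 − 4.5(32) = 156.
Change in quantity: 156 − 632/7 = 460/7.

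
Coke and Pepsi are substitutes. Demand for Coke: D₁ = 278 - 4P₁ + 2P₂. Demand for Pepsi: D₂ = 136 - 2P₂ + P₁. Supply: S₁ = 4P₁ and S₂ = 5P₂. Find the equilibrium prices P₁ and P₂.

P₁ = 1109/27, P₂ = 683/27

Market 1: 278 - 4P₁ + 2P₂ = 4P₁ → 8P₁ - 2P₂ = 278.
Market 2: 7P₂ - P₁ = 136.
Eliminating P₂: 7×(1) + 2×(2) gives 54P₁ = 2218, so P₁ = 1109/27.
Back-substitute into (2): P₂ = (136 + 1×1109/27) / 7 = 683/27.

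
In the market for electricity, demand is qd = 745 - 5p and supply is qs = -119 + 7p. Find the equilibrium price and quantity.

Set qd = qs: 745 - 5p = -119 + 7p.
864 = 12p, so p* = 72.
q* = 745 − 5(72) = 385.

p* = 72, q* = 385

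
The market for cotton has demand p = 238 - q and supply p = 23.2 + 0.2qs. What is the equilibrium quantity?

q* = 179

Set the two price expressions equal: 238 - q = 23.2 + 0.2q.
214.8 = 1.2q, so q* = 179.
p* = 238 − (1)(179) = 59.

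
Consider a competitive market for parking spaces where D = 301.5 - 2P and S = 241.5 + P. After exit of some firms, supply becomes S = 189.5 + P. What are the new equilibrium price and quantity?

Original equilibrium: P* = 20, Q* = 261.5.
New equilibrium: 301.5 - 2P = 189.5 + P, so 112 = 3P and P' = 112/3; Q' = 301.5 − 2(112/3) = 1361/6.

P' = 112/3, Q' = 1361/6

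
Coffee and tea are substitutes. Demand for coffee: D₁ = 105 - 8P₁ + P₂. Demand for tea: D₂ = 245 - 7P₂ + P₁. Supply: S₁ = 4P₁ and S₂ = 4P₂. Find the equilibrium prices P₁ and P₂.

P₁ = 1400/131, P₂ = 3045/131

Market 1: 105 - 8P₁ + P₂ = 4P₁ → 12P₁ - P₂ = 105.
Market 2: 11P₂ - P₁ = 245.
Eliminating P₂: 11×(1) + 1×(2) gives 131P₁ = 1400, so P₁ = 1400/131.
Back-substitute into (2): P₂ = (245 + 1×1400/131) / 11 = 3045/131.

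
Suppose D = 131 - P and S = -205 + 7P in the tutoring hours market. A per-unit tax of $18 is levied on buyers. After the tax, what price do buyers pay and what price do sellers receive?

Buyers pay $57.75, sellers receive $39.75

Pre-tax equilibrium: P* = 42, Q* = 89.
Tax on buyers shifts demand to D = 131 − 1(P + 18) = 113 - P.
113 - P = -205 + 7P gives seller price Ps = 39.75; buyers pay Pb = 39.75 + 18 = 57.75.
New quantity: Q = 131 − 1(57.75) = 73.25.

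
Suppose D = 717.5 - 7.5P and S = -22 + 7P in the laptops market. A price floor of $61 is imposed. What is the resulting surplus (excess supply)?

Equilibrium price would be P* = 51, so the floor at 61 binds.
At P = 61: D = 260, S = 405.
Surplus = 405 − 260 = 145.

Surplus = 145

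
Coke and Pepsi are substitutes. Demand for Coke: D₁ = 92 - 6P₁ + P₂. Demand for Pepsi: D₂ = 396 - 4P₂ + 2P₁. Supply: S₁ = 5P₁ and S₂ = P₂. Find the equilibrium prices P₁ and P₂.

Market 1: 92 - 6P₁ + P₂ = 5P₁ → 11P₁ - P₂ = 92.
Market 2: 5P₂ - 2P₁ = 396.
Eliminating P₂: 5×(1) + 1×(2) gives 53P₁ = 856, so P₁ = 856/53.
Back-substitute into (2): P₂ = (396 + 2×856/53) / 5 = 4540/53.

P₁ = 856/53, P₂ = 4540/53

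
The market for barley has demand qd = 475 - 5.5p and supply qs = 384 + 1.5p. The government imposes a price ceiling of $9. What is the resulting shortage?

Equilibrium price would be p* = 13, so the ceiling at 9 binds.
At p = 9: qd = 475 − 5.5(9) = 425.5, qs = 384 + 1.5(9) = 397.5.
Shortage = 425.5 − 397.5 = 28.

Shortage = 28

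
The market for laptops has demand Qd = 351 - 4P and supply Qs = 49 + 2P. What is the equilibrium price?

P* = 151/3

Set Qd = Qs: 351 - 4P = 49 + 2P.
302 = 6P, so P* = 151/3.
Q* = 351 − 4(151/3) = 449/3.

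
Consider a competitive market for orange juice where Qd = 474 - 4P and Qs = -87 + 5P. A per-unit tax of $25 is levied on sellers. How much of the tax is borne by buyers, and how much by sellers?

Buyers bear 125/9, sellers bear 100/9

Pre-tax equilibrium: P* = 187/3, Q* = 674/3.
Tax on sellers shifts supply to Qs = -87 + 5(P − 25) = -212 + 5P.
474 - 4P = -212 + 5P gives buyer price Pb = 686/9; sellers receive Ps = 686/9 − 25 = 461/9.
New quantity: Q = 474 − 4(686/9) = 1522/9.
Buyer burden = 686/9 − 187/3 = 125/9; seller burden = 187/3 − 461/9 = 100/9.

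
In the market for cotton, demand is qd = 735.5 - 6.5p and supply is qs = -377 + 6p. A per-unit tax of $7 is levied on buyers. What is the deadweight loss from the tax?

Deadweight loss = 76.44

Pre-tax equilibrium: p* = 89, q* = 157.
Tax on buyers shifts demand to qd = 735.5 − 6.5(p + 7) = 690 - 6.5p.
690 - 6.5p = -377 + 6p gives seller price ps = 85.36; buyers pay pb = 85.36 + 7 = 92.36.
New quantity: q = 735.5 − 6.5(92.36) = 135.16.
DWL = ½ × 7 × (157 − 135.16) = 76.44.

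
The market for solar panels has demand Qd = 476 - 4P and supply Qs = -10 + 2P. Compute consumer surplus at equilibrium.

Equilibrium: 476 - 4P = -10 + 2P gives P* = 81, Q* = 152.
Demand choke price (Qd = 0): P = 119.
CS = ½(119 − 81)(152) = 2888.

Consumer surplus = 2888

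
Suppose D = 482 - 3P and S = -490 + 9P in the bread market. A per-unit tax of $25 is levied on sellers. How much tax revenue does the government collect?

Pre-tax equilibrium: P* = 81, Q* = 239.
Tax on sellers shifts supply to S = -490 + 9(P − 25) = -715 + 9P.
482 - 3P = -715 + 9P gives buyer price Pb = 99.75; sellers receive Ps = 99.75 − 25 = 74.75.
New quantity: Q = 482 − 3(99.75) = 182.75.
Revenue = 25 × 182.75 = 4568.75.

Tax revenue = 4568.75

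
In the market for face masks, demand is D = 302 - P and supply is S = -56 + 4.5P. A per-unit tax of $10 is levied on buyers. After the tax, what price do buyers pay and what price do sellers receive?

Pre-tax equilibrium: P* = 716/11, Q* = 2606/11.
Tax on buyers shifts demand to D = 302 − 1(P + 10) = 292 - P.
292 - P = -56 + 4.5P gives seller price Ps = 696/11; buyers pay Pb = 696/11 + 10 = 806/11.
New quantity: Q = 302 − 1(806/11) = 2516/11.

Buyers pay 806/11, sellers receive 696/11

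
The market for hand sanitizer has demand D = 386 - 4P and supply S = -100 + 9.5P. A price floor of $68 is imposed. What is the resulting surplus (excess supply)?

Surplus = 432

Equilibrium price would be P* = 36, so the floor at 68 binds.
At P = 68: D = 114, S = 546.
Surplus = 546 − 114 = 432.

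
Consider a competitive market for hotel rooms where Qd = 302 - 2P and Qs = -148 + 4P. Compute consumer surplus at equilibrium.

Consumer surplus = 5776

Equilibrium: 302 - 2P = -148 + 4P gives P* = 75, Q* = 152.
Demand choke price (Qd = 0): P = 151.
CS = ½(151 − 75)(152) = 5776.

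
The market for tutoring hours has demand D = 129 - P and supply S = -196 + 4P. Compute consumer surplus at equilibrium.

Equilibrium: 129 - P = -196 + 4P gives P* = 65, Q* = 64.
Demand choke price (D = 0): P = 129.
CS = ½(129 − 65)(64) = 2048.

Consumer surplus = 2048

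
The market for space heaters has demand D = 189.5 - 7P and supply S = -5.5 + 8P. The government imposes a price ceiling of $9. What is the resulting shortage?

Shortage = 60

Equilibrium price would be P* = 13, so the ceiling at 9 binds.
At P = 9: D = 189.5 − 7(9) = 126.5, S = -5.5 + 8(9) = 66.5.
Shortage = 126.5 − 66.5 = 60.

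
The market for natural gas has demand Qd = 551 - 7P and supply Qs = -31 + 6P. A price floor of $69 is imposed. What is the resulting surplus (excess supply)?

Surplus = 315

Equilibrium price would be P* = 582/13, so the floor at 69 binds.
At P = 69: Qd = 68, Qs = 383.
Surplus = 383 − 68 = 315.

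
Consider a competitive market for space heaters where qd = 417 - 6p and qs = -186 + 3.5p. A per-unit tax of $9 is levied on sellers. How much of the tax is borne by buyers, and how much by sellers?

Buyers bear 63/19, sellers bear 108/19

Pre-tax equilibrium: p* = 1206/19, q* = 687/19.
Tax on sellers shifts supply to qs = -186 + 3.5(p − 9) = -217.5 + 3.5p.
417 - 6p = -217.5 + 3.5p gives buyer price pb = 1269/19; sellers receive ps = 1269/19 − 9 = 1098/19.
New quantity: q = 417 − 6(1269/19) = 309/19.
Buyer burden = 1269/19 − 1206/19 = 63/19; seller burden = 1206/19 − 1098/19 = 108/19.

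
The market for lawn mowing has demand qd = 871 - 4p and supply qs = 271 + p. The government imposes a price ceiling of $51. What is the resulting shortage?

Shortage = 345

Equilibrium price would be p* = 120, so the ceiling at 51 binds.
At p = 51: qd = 871 − 4(51) = 667, qs = 271 + 1(51) = 322.
Shortage = 667 − 322 = 345.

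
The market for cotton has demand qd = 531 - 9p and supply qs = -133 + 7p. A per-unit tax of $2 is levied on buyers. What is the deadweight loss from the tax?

Pre-tax equilibrium: p* = 41.5, q* = 157.5.
Tax on buyers shifts demand to qd = 531 − 9(p + 2) = 513 - 9p.
513 - 9p = -133 + 7p gives seller price ps = 40.375; buyers pay pb = 40.375 + 2 = 42.375.
New quantity: q = 531 − 9(42.375) = 149.625.
DWL = ½ × 2 × (157.5 − 149.625) = 7.875.

Deadweight loss = 7.875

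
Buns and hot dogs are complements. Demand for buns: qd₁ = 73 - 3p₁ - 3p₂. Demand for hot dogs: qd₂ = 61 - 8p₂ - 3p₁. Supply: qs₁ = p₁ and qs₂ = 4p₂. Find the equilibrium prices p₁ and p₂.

Market 1: 73 - 3p₁ - 3p₂ = p₁ → 4p₁ + 3p₂ = 73.
Market 2: 12p₂ + 3p₁ = 61.
Eliminating p₂: 12×(1) − 3×(2) gives 39p₁ = 693, so p₁ = 231/13.
Back-substitute into (2): p₂ = (61 − 3×231/13) / 12 = 25/39.

p₁ = 231/13, p₂ = 25/39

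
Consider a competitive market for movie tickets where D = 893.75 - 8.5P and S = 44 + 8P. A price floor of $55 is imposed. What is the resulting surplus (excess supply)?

Equilibrium price would be P* = 51.5, so the floor at 55 binds.
At P = 55: D = 426.25, S = 484.
Surplus = 484 − 426.25 = 57.75.

Surplus = 57.75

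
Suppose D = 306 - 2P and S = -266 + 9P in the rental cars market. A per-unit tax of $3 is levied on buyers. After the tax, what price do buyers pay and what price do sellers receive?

Buyers pay 599/11, sellers receive 566/11

Pre-tax equilibrium: P* = 52, Q* = 202.
Tax on buyers shifts demand to D = 306 − 2(P + 3) = 300 - 2P.
300 - 2P = -266 + 9P gives seller price Ps = 566/11; buyers pay Pb = 566/11 + 3 = 599/11.
New quantity: Q = 306 − 2(599/11) = 2168/11.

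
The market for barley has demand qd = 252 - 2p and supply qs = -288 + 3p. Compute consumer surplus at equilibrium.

Equilibrium: 252 - 2p = -288 + 3p gives p* = 108, q* = 36.
Demand choke price (qd = 0): p = 126.
CS = ½(126 − 108)(36) = 324.

Consumer surplus = 324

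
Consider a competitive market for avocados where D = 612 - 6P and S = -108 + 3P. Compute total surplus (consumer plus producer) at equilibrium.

Equilibrium: 612 - 6P = -108 + 3P gives P* = 80, Q* = 132.
Demand choke price: P = 102; supply starts at P = 36.
CS = ½(102 − 80)(132) = 1452; PS = ½(80 − 36)(132) = 2904.

Total surplus = 4356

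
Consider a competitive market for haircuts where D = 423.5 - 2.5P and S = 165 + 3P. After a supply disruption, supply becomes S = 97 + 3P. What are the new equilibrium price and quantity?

P' = 653/11, Q' = 3026/11

Original equilibrium: P* = 47, Q* = 306.
New equilibrium: 423.5 - 2.5P = 97 + 3P, so 326.5 = 5.5P and P' = 653/11; Q' = 423.5 − 2.5(653/11) = 3026/11.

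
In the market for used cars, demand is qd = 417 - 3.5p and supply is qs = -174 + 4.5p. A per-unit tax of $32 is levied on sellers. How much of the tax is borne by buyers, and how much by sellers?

Pre-tax equilibrium: p* = 73.875, q* = 158.4375.
Tax on sellers shifts supply to qs = -174 + 4.5(p − 32) = -318 + 4.5p.
417 - 3.5p = -318 + 4.5p gives buyer price pb = 91.875; sellers receive ps = 91.875 − 32 = 59.875.
New quantity: q = 417 − 3.5(91.875) = 95.4375.
Buyer burden = 91.875 − 73.875 = 18; seller burden = 73.875 − 59.875 = 14.

Buyers bear $18, sellers bear $14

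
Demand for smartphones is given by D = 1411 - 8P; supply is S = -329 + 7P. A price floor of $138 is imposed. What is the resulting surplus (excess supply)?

Equilibrium price would be P* = 116, so the floor at 138 binds.
At P = 138: D = 307, S = 637.
Surplus = 637 − 307 = 330.

Surplus = 330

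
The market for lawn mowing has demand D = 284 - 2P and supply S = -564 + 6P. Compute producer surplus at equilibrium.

Equilibrium: 284 - 2P = -564 + 6P gives P* = 106, Q* = 72.
Supply starts at P = 94 (where S = 0).
PS = ½(106 − 94)(72) = 432.

Producer surplus = 432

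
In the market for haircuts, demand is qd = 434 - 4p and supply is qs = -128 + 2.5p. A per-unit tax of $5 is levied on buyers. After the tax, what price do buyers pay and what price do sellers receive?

Pre-tax equilibrium: p* = 1124/13, q* = 1146/13.
Tax on buyers shifts demand to qd = 434 − 4(p + 5) = 414 - 4p.
414 - 4p = -128 + 2.5p gives seller price ps = 1084/13; buyers pay pb = 1084/13 + 5 = 1149/13.
New quantity: q = 434 − 4(1149/13) = 1046/13.

Buyers pay 1149/13, sellers receive 1084/13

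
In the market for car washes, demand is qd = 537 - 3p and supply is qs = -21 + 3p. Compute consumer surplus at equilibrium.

Consumer surplus = 11094

Equilibrium: 537 - 3p = -21 + 3p gives p* = 93, q* = 258.
Demand choke price (qd = 0): p = 179.
CS = ½(179 − 93)(258) = 11094.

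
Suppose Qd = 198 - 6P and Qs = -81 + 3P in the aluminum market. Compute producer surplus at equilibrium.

Equilibrium: 198 - 6P = -81 + 3P gives P* = 31, Q* = 12.
Supply starts at P = 27 (where Qs = 0).
PS = ½(31 − 27)(12) = 24.

Producer surplus = 24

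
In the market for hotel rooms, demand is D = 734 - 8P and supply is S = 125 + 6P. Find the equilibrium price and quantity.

Set D = S: 734 - 8P = 125 + 6P.
609 = 14P, so P* = 43.5.
Q* = 734 − 8(43.5) = 386.

P* = 43.5, Q* = 386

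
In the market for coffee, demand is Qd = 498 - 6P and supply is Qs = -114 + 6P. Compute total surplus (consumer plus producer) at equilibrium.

Equilibrium: 498 - 6P = -114 + 6P gives P* = 51, Q* = 192.
Demand choke price: P = 83; supply starts at P = 19.
CS = ½(83 − 51)(192) = 3072; PS = ½(51 − 19)(192) = 3072.

Total surplus = 6144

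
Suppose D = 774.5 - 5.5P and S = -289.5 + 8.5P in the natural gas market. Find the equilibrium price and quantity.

P* = 76, Q* = 356.5

Set D = S: 774.5 - 5.5P = -289.5 + 8.5P.
1064 = 14P, so P* = 76.
Q* = 774.5 − 5.5(76) = 356.5.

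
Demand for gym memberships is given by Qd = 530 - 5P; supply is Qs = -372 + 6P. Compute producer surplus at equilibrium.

Equilibrium: 530 - 5P = -372 + 6P gives P* = 82, Q* = 120.
Supply starts at P = 62 (where Qs = 0).
PS = ½(82 − 62)(120) = 1200.

Producer surplus = 1200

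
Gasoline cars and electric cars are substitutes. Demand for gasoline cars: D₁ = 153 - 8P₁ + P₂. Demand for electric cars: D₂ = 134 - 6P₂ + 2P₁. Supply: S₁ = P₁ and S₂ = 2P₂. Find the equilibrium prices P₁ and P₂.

Market 1: 153 - 8P₁ + P₂ = P₁ → 9P₁ - P₂ = 153.
Market 2: 8P₂ - 2P₁ = 134.
Eliminating P₂: 8×(1) + 1×(2) gives 70P₁ = 1358, so P₁ = 19.4.
Back-substitute into (2): P₂ = (134 + 2×19.4) / 8 = 21.6.

P₁ = 19.4, P₂ = 21.6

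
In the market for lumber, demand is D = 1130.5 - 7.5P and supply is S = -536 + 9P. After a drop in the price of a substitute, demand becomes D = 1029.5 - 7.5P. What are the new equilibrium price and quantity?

P' = 3131/33, Q' = 3497/11

Original equilibrium: P* = 101, Q* = 373.
New equilibrium: 1029.5 - 7.5P = -536 + 9P, so 1565.5 = 16.5P and P' = 3131/33; Q' = 1029.5 − 7.5(3131/33) = 3497/11.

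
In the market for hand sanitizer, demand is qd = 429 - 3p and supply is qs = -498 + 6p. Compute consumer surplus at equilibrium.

Consumer surplus = 2400

Equilibrium: 429 - 3p = -498 + 6p gives p* = 103, q* = 120.
Demand choke price (qd = 0): p = 143.
CS = ½(143 − 103)(120) = 2400.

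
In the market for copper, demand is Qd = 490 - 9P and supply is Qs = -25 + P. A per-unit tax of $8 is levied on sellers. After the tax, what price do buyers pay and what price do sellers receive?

Pre-tax equilibrium: P* = 51.5, Q* = 26.5.
Tax on sellers shifts supply to Qs = -25 + 1(P − 8) = -33 + P.
490 - 9P = -33 + P gives buyer price Pb = 52.3; sellers receive Ps = 52.3 − 8 = 44.3.
New quantity: Q = 490 − 9(52.3) = 19.3.

Buyers pay $52.3, sellers receive $44.3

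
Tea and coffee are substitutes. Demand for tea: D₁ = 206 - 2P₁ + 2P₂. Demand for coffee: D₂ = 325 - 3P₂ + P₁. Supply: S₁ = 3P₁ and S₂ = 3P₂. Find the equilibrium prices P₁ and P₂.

Market 1: 206 - 2P₁ + 2P₂ = 3P₁ → 5P₁ - 2P₂ = 206.
Market 2: 6P₂ - P₁ = 325.
Eliminating P₂: 6×(1) + 2×(2) gives 28P₁ = 1886, so P₁ = 943/14.
Back-substitute into (2): P₂ = (325 + 1×943/14) / 6 = 1831/28.

P₁ = 943/14, P₂ = 1831/28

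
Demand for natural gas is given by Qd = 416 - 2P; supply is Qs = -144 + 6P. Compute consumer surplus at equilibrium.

Equilibrium: 416 - 2P = -144 + 6P gives P* = 70, Q* = 276.
Demand choke price (Qd = 0): P = 208.
CS = ½(208 − 70)(276) = 19044.

Consumer surplus = 19044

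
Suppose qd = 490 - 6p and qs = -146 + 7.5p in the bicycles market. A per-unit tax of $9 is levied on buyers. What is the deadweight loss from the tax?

Pre-tax equilibrium: p* = 424/9, q* = 622/3.
Tax on buyers shifts demand to qd = 490 − 6(p + 9) = 436 - 6p.
436 - 6p = -146 + 7.5p gives seller price ps = 388/9; buyers pay pb = 388/9 + 9 = 469/9.
New quantity: q = 490 − 6(469/9) = 532/3.
DWL = ½ × 9 × (622/3 − 532/3) = 135.

Deadweight loss = 135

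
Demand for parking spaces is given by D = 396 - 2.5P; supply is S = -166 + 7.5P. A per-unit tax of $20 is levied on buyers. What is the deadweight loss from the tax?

Pre-tax equilibrium: P* = 56.2, Q* = 255.5.
Tax on buyers shifts demand to D = 396 − 2.5(P + 20) = 346 - 2.5P.
346 - 2.5P = -166 + 7.5P gives seller price Ps = 51.2; buyers pay Pb = 51.2 + 20 = 71.2.
New quantity: Q = 396 − 2.5(71.2) = 218.
DWL = ½ × 20 × (255.5 − 218) = 375.

Deadweight loss = 375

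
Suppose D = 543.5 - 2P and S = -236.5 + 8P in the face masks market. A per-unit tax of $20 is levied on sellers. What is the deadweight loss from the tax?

Deadweight loss = 320

Pre-tax equilibrium: P* = 78, Q* = 387.5.
Tax on sellers shifts supply to S = -236.5 + 8(P − 20) = -396.5 + 8P.
543.5 - 2P = -396.5 + 8P gives buyer price Pb = 94; sellers receive Ps = 94 − 20 = 74.
New quantity: Q = 543.5 − 2(94) = 355.5.
DWL = ½ × 20 × (387.5 − 355.5) = 320.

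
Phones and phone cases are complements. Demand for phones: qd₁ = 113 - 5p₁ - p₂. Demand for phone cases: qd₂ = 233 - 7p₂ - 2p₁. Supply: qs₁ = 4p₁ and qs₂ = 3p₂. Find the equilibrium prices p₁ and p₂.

p₁ = 897/88, p₂ = 1871/88

Market 1: 113 - 5p₁ - p₂ = 4p₁ → 9p₁ + p₂ = 113.
Market 2: 10p₂ + 2p₁ = 233.
Eliminating p₂: 10×(1) − 1×(2) gives 88p₁ = 897, so p₁ = 897/88.
Back-substitute into (2): p₂ = (233 − 2×897/88) / 10 = 1871/88.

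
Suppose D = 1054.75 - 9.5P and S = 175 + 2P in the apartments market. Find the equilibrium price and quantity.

Set D = S: 1054.75 - 9.5P = 175 + 2P.
879.75 = 11.5P, so P* = 76.5.
Q* = 1054.75 − 9.5(76.5) = 328.

P* = 76.5, Q* = 328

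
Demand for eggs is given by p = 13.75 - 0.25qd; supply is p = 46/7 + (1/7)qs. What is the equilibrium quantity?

Set the two price expressions equal: 13.75 - 0.25q = 46/7 + (1/7)q.
201/28 = (11/28)q, so q* = 201/11.
p* = 13.75 − (0.25)(201/11) = 101/11.

q* = 201/11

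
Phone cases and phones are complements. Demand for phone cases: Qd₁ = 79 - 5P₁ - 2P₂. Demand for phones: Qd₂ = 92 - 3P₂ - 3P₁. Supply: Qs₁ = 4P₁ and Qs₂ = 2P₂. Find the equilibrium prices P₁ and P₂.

P₁ = 211/39, P₂ = 197/13

Market 1: 79 - 5P₁ - 2P₂ = 4P₁ → 9P₁ + 2P₂ = 79.
Market 2: 5P₂ + 3P₁ = 92.
Eliminating P₂: 5×(1) − 2×(2) gives 39P₁ = 211, so P₁ = 211/39.
Back-substitute into (2): P₂ = (92 − 3×211/39) / 5 = 197/13.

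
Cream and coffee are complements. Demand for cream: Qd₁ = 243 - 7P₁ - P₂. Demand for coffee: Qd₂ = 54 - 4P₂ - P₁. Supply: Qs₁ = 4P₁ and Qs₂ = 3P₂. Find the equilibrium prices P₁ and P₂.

Market 1: 243 - 7P₁ - P₂ = 4P₁ → 11P₁ + P₂ = 243.
Market 2: 7P₂ + P₁ = 54.
Eliminating P₂: 7×(1) − 1×(2) gives 76P₁ = 1647, so P₁ = 1647/76.
Back-substitute into (2): P₂ = (54 − 1×1647/76) / 7 = 351/76.

P₁ = 1647/76, P₂ = 351/76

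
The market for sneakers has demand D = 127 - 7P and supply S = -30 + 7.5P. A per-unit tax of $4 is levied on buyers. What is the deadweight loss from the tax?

Pre-tax equilibrium: P* = 314/29, Q* = 1485/29.
Tax on buyers shifts demand to D = 127 − 7(P + 4) = 99 - 7P.
99 - 7P = -30 + 7.5P gives seller price Ps = 258/29; buyers pay Pb = 258/29 + 4 = 374/29.
New quantity: Q = 127 − 7(374/29) = 1065/29.
DWL = ½ × 4 × (1485/29 − 1065/29) = 840/29.

Deadweight loss = 840/29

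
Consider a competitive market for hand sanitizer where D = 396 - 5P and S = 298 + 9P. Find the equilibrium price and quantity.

P* = 7, Q* = 361

Set D = S: 396 - 5P = 298 + 9P.
98 = 14P, so P* = 7.
Q* = 396 − 5(7) = 361.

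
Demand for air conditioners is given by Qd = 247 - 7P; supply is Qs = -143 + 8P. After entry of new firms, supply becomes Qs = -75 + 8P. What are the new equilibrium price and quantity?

Original equilibrium: P* = 26, Q* = 65.
New equilibrium: 247 - 7P = -75 + 8P, so 322 = 15P and P' = 322/15; Q' = 247 − 7(322/15) = 1451/15.

P' = 322/15, Q' = 1451/15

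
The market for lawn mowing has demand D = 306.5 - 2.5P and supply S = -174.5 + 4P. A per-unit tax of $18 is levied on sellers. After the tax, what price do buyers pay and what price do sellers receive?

Buyers pay 1106/13, sellers receive 872/13

Pre-tax equilibrium: P* = 74, Q* = 121.5.
Tax on sellers shifts supply to S = -174.5 + 4(P − 18) = -246.5 + 4P.
306.5 - 2.5P = -246.5 + 4P gives buyer price Pb = 1106/13; sellers receive Ps = 1106/13 − 18 = 872/13.
New quantity: Q = 306.5 − 2.5(1106/13) = 2439/26.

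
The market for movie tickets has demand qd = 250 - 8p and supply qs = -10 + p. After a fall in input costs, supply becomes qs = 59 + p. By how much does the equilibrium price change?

Δp = -23/3

Original equilibrium: p* = 260/9, q* = 170/9.
New equilibrium: 250 - 8p = 59 + p, so 191 = 9p and p' = 191/9; q' = 250 − 8(191/9) = 722/9.
Change in price: 191/9 − 260/9 = -23/3.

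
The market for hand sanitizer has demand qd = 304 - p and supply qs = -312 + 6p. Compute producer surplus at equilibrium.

Producer surplus = 3888

Equilibrium: 304 - p = -312 + 6p gives p* = 88, q* = 216.
Supply starts at p = 52 (where qs = 0).
PS = ½(88 − 52)(216) = 3888.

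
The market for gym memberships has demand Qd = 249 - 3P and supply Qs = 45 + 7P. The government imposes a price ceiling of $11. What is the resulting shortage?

Shortage = 94

Equilibrium price would be P* = 20.4, so the ceiling at 11 binds.
At P = 11: Qd = 249 − 3(11) = 216, Qs = 45 + 7(11) = 122.
Shortage = 216 − 122 = 94.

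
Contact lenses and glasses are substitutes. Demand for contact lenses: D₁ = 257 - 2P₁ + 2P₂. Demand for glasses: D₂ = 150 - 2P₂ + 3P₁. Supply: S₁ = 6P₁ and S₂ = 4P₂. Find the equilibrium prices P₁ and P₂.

P₁ = 307/7, P₂ = 657/14

Market 1: 257 - 2P₁ + 2P₂ = 6P₁ → 8P₁ - 2P₂ = 257.
Market 2: 6P₂ - 3P₁ = 150.
Eliminating P₂: 6×(1) + 2×(2) gives 42P₁ = 1842, so P₁ = 307/7.
Back-substitute into (2): P₂ = (150 + 3×307/7) / 6 = 657/14.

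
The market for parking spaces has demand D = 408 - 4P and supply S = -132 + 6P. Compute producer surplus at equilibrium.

Producer surplus = 3072

Equilibrium: 408 - 4P = -132 + 6P gives P* = 54, Q* = 192.
Supply starts at P = 22 (where S = 0).
PS = ½(54 − 22)(192) = 3072.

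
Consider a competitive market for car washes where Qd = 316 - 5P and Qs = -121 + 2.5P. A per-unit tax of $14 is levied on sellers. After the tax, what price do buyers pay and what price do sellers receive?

Buyers pay 944/15, sellers receive 734/15

Pre-tax equilibrium: P* = 874/15, Q* = 74/3.
Tax on sellers shifts supply to Qs = -121 + 2.5(P − 14) = -156 + 2.5P.
316 - 5P = -156 + 2.5P gives buyer price Pb = 944/15; sellers receive Ps = 944/15 − 14 = 734/15.
New quantity: Q = 316 − 5(944/15) = 4/3.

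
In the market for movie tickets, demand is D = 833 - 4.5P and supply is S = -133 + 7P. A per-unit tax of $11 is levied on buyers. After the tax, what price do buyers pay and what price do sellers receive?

Buyers pay 2086/23, sellers receive 1833/23

Pre-tax equilibrium: P* = 84, Q* = 455.
Tax on buyers shifts demand to D = 833 − 4.5(P + 11) = 783.5 - 4.5P.
783.5 - 4.5P = -133 + 7P gives seller price Ps = 1833/23; buyers pay Pb = 1833/23 + 11 = 2086/23.
New quantity: Q = 833 − 4.5(2086/23) = 9772/23.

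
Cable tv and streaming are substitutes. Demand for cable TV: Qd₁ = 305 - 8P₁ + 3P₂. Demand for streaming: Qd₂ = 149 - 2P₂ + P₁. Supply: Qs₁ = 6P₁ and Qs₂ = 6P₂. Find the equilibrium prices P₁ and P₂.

Market 1: 305 - 8P₁ + 3P₂ = 6P₁ → 14P₁ - 3P₂ = 305.
Market 2: 8P₂ - P₁ = 149.
Eliminating P₂: 8×(1) + 3×(2) gives 109P₁ = 2887, so P₁ = 2887/109.
Back-substitute into (2): P₂ = (149 + 1×2887/109) / 8 = 2391/109.

P₁ = 2887/109, P₂ = 2391/109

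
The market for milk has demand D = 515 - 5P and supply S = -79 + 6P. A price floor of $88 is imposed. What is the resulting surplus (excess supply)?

Equilibrium price would be P* = 54, so the floor at 88 binds.
At P = 88: D = 75, S = 449.
Surplus = 449 − 75 = 374.

Surplus = 374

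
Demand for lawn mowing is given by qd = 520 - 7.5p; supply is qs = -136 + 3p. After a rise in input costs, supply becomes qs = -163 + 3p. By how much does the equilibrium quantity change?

Δq = -135/7

Original equilibrium: p* = 1312/21, q* = 360/7.
New equilibrium: 520 - 7.5p = -163 + 3p, so 683 = 10.5p and p' = 1366/21; q' = 520 − 7.5(1366/21) = 225/7.
Change in quantity: 225/7 − 360/7 = -135/7.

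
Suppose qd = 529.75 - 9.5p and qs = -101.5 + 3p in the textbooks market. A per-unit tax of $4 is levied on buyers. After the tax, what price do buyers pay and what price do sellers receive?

Pre-tax equilibrium: p* = 50.5, q* = 50.
Tax on buyers shifts demand to qd = 529.75 − 9.5(p + 4) = 491.75 - 9.5p.
491.75 - 9.5p = -101.5 + 3p gives seller price ps = 47.46; buyers pay pb = 47.46 + 4 = 51.46.
New quantity: q = 529.75 − 9.5(51.46) = 40.88.

Buyers pay $51.46, sellers receive $47.46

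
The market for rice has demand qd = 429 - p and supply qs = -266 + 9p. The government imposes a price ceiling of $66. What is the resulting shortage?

Equilibrium price would be p* = 69.5, so the ceiling at 66 binds.
At p = 66: qd = 429 − 1(66) = 363, qs = -266 + 9(66) = 328.
Shortage = 363 − 328 = 35.

Shortage = 35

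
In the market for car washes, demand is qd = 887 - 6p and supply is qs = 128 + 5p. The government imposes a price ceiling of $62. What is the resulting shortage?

Shortage = 77

Equilibrium price would be p* = 69, so the ceiling at 62 binds.
At p = 62: qd = 887 − 6(62) = 515, qs = 128 + 5(62) = 438.
Shortage = 515 − 438 = 77.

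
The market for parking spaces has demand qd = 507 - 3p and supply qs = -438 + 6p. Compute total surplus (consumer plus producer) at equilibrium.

Total surplus = 9216

Equilibrium: 507 - 3p = -438 + 6p gives p* = 105, q* = 192.
Demand choke price: p = 169; supply starts at p = 73.
CS = ½(169 − 105)(192) = 6144; PS = ½(105 − 73)(192) = 3072.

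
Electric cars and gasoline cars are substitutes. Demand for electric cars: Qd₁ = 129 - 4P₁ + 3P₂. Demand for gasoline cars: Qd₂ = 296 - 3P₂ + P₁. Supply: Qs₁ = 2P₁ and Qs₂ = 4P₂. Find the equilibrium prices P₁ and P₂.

P₁ = 597/13, P₂ = 635/13

Market 1: 129 - 4P₁ + 3P₂ = 2P₁ → 6P₁ - 3P₂ = 129.
Market 2: 7P₂ - P₁ = 296.
Eliminating P₂: 7×(1) + 3×(2) gives 39P₁ = 1791, so P₁ = 597/13.
Back-substitute into (2): P₂ = (296 + 1×597/13) / 7 = 635/13.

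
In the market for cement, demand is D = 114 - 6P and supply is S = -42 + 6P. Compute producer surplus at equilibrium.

Producer surplus = 108

Equilibrium: 114 - 6P = -42 + 6P gives P* = 13, Q* = 36.
Supply starts at P = 7 (where S = 0).
PS = ½(13 − 7)(36) = 108.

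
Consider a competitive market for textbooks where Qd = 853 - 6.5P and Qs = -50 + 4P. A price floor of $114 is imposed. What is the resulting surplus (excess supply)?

Equilibrium price would be P* = 86, so the floor at 114 binds.
At P = 114: Qd = 112, Qs = 406.
Surplus = 406 − 112 = 294.

Surplus = 294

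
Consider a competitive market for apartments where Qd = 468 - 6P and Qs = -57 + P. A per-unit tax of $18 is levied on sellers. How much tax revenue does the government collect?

Pre-tax equilibrium: P* = 75, Q* = 18.
Tax on sellers shifts supply to Qs = -57 + 1(P − 18) = -75 + P.
468 - 6P = -75 + P gives buyer price Pb = 543/7; sellers receive Ps = 543/7 − 18 = 417/7.
New quantity: Q = 468 − 6(543/7) = 18/7.
Revenue = 18 × 18/7 = 324/7.

Tax revenue = 324/7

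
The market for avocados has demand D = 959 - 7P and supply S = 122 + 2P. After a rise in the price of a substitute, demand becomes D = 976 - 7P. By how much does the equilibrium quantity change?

Original equilibrium: P* = 93, Q* = 308.
New equilibrium: 976 - 7P = 122 + 2P, so 854 = 9P and P' = 854/9; Q' = 976 − 7(854/9) = 2806/9.
Change in quantity: 2806/9 − 308 = 34/9.

ΔQ = 34/9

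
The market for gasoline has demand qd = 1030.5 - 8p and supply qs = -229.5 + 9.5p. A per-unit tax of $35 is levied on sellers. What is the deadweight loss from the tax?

Deadweight loss = 2660

Pre-tax equilibrium: p* = 72, q* = 454.5.
Tax on sellers shifts supply to qs = -229.5 + 9.5(p − 35) = -562 + 9.5p.
1030.5 - 8p = -562 + 9.5p gives buyer price pb = 91; sellers receive ps = 91 − 35 = 56.
New quantity: q = 1030.5 − 8(91) = 302.5.
DWL = ½ × 35 × (454.5 − 302.5) = 2660.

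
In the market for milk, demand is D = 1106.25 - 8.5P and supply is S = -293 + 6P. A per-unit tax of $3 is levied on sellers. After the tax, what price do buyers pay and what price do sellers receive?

Pre-tax equilibrium: P* = 96.5, Q* = 286.
Tax on sellers shifts supply to S = -293 + 6(P − 3) = -311 + 6P.
1106.25 - 8.5P = -311 + 6P gives buyer price Pb = 5669/58; sellers receive Ps = 5669/58 − 3 = 5495/58.
New quantity: Q = 1106.25 − 8.5(5669/58) = 7988/29.

Buyers pay 5669/58, sellers receive 5495/58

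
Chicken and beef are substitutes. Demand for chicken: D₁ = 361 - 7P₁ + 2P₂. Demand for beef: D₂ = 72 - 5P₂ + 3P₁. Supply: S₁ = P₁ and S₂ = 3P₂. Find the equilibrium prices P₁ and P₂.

Market 1: 361 - 7P₁ + 2P₂ = P₁ → 8P₁ - 2P₂ = 361.
Market 2: 8P₂ - 3P₁ = 72.
Eliminating P₂: 8×(1) + 2×(2) gives 58P₁ = 3032, so P₁ = 1516/29.
Back-substitute into (2): P₂ = (72 + 3×1516/29) / 8 = 1659/58.

P₁ = 1516/29, P₂ = 1659/58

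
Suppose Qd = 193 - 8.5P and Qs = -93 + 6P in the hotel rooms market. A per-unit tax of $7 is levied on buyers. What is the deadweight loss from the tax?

Pre-tax equilibrium: P* = 572/29, Q* = 735/29.
Tax on buyers shifts demand to Qd = 193 − 8.5(P + 7) = 133.5 - 8.5P.
133.5 - 8.5P = -93 + 6P gives seller price Ps = 453/29; buyers pay Pb = 453/29 + 7 = 656/29.
New quantity: Q = 193 − 8.5(656/29) = 21/29.
DWL = ½ × 7 × (735/29 − 21/29) = 2499/29.

Deadweight loss = 2499/29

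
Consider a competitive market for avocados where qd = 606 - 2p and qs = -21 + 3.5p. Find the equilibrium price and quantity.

Set qd = qs: 606 - 2p = -21 + 3.5p.
627 = 5.5p, so p* = 114.
q* = 606 − 2(114) = 378.

p* = 114, q* = 378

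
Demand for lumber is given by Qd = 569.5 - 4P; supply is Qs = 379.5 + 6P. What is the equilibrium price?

Set Qd = Qs: 569.5 - 4P = 379.5 + 6P.
190 = 10P, so P* = 19.
Q* = 569.5 − 4(19) = 493.5.

P* = 19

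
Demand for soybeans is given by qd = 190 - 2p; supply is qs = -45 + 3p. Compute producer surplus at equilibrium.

Equilibrium: 190 - 2p = -45 + 3p gives p* = 47, q* = 96.
Supply starts at p = 15 (where qs = 0).
PS = ½(47 − 15)(96) = 1536.

Producer surplus = 1536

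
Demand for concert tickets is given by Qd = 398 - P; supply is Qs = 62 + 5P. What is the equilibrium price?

Set Qd = Qs: 398 - P = 62 + 5P.
336 = 6P, so P* = 56.
Q* = 398 − 1(56) = 342.

P* = 56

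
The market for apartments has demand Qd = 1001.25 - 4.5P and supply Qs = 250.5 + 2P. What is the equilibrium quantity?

Q* = 481.5

Set Qd = Qs: 1001.25 - 4.5P = 250.5 + 2P.
750.75 = 6.5P, so P* = 115.5.
Q* = 1001.25 − 4.5(115.5) = 481.5.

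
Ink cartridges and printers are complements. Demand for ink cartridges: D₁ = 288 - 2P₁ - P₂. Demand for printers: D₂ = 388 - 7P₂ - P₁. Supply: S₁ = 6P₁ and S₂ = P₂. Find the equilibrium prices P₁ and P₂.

Market 1: 288 - 2P₁ - P₂ = 6P₁ → 8P₁ + P₂ = 288.
Market 2: 8P₂ + P₁ = 388.
Eliminating P₂: 8×(1) − 1×(2) gives 63P₁ = 1916, so P₁ = 1916/63.
Back-substitute into (2): P₂ = (388 − 1×1916/63) / 8 = 2816/63.

P₁ = 1916/63, P₂ = 2816/63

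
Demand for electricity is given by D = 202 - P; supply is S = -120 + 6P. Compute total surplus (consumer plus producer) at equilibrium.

Equilibrium: 202 - P = -120 + 6P gives P* = 46, Q* = 156.
Demand choke price: P = 202; supply starts at P = 20.
CS = ½(202 − 46)(156) = 12168; PS = ½(46 − 20)(156) = 2028.

Total surplus = 14196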